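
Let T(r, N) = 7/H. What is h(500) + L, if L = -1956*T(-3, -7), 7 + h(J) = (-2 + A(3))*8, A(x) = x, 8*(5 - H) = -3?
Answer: -109493/43 ≈ -2546.3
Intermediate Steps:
H = 43/8 (H = 5 - 1/8*(-3) = 5 + 3/8 = 43/8 ≈ 5.3750)
h(J) = 1 (h(J) = -7 + (-2 + 3)*8 = -7 + 1*8 = -7 + 8 = 1)
T(r, N) = 56/43 (T(r, N) = 7/(43/8) = 7*(8/43) = 56/43)
L = -109536/43 (L = -1956*56/43 = -109536/43 ≈ -2547.3)
h(500) + L = 1 - 109536/43 = -109493/43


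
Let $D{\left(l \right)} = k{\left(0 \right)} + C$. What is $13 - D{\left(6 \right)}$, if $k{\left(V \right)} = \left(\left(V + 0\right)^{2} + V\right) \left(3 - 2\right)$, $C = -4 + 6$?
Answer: $11$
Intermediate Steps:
$C = 2$
$k{\left(V \right)} = V + V^{2}$ ($k{\left(V \right)} = \left(V^{2} + V\right) 1 = \left(V + V^{2}\right) 1 = V + V^{2}$)
$D{\left(l \right)} = 2$ ($D{\left(l \right)} = 0 \left(1 + 0\right) + 2 = 0 \cdot 1 + 2 = 0 + 2 = 2$)
$13 - D{\left(6 \right)} = 13 - 2 = 11$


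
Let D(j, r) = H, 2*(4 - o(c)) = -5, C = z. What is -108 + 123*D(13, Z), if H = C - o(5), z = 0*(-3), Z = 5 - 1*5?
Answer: -1815/2 ≈ -907.50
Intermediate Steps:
Z = 0 (Z = 5 - 5 = 0)
z = 0
C = 0
o(c) = 13/2 (o(c) = 4 - 1/2*(-5) = 4 + 5/2 = 13/2)
H = -13/2 (H = 0 - 1*13/2 = 0 - 13/2 = -13/2 ≈ -6.5000)
D(j, r) = -13/2
-108 + 123*D(13, Z) = -108 + 123*(-13/2) = -108 - 1599/2 = -1815/2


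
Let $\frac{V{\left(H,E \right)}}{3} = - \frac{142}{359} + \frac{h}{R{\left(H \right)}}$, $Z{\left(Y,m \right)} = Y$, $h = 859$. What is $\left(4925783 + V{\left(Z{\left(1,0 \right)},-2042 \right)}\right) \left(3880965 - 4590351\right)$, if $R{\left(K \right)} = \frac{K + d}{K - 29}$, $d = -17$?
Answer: $- \frac{2511190504278705}{718} \approx -3.4975 \cdot 10^{12}$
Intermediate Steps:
$R{\left(K \right)} = \frac{-17 + K}{-29 + K}$ ($R{\left(K \right)} = \frac{K - 17}{K - 29} = \frac{-17 + K}{-29 + K}$)
$V{\left(H,E \right)} = - \frac{426}{359} + \frac{2577 \left(-29 + H\right)}{-17 + H}$ ($V{\left(H,E \right)} = 3 \left(- \frac{142}{359} + \frac{859}{\frac{1}{-29 + H} \left(-17 + H\right)}\right) = 3 \left(\left(-142\right) \frac{1}{359} + 859 \frac{-29 + H}{-17 + H}\right) = 3 \left(- \frac{142}{359} + \frac{859 \left(-29 + H\right)}{-17 + H}\right) = - \frac{426}{359} + \frac{2577 \left(-29 + H\right)}{-17 + H}$)
$\left(4925783 + V{\left(Z{\left(1,0 \right)},-2042 \right)}\right) \left(3880965 - 4590351\right) = \left(4925783 + \frac{3 \left(-8940635 + 308239 \cdot 1\right)}{359 \left(-17 + 1\right)}\right) \left(3880965 - 4590351\right) = \left(4925783 + \frac{3 \left(-8940635 + 308239\right)}{359 \left(-16\right)}\right) \left(-709386\right) = \left(4925783 + \frac{3}{359} \left(- \frac{1}{16}\right) \left(-8632396\right)\right) \left(-709386\right) = \left(4925783 + \frac{6474297}{1436}\right) \left(-709386\right) = \frac{7079898685}{1436} \left(-709386\right) = - \frac{2511190504278705}{718}$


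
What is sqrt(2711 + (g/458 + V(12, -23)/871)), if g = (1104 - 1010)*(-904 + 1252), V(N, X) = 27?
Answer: 2*sqrt(27674218596518)/199459 ≈ 52.749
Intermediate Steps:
g = 32712 (g = 94*348 = 32712)
sqrt(2711 + (g/458 + V(12, -23)/871)) = sqrt(2711 + (32712/458 + 27/871)) = sqrt(2711 + (32712*(1/458) + 27*(1/871))) = sqrt(2711 + (16356/229 + 27/871)) = sqrt(2711 + 14252259/199459) = sqrt(554985608/199459) = 2*sqrt(27674218596518)/199459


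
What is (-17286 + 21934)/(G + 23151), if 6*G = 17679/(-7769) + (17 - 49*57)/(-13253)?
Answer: 6283194288/31295195207 ≈ 0.20077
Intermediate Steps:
G = -465499/1351806 (G = (17679/(-7769) + (17 - 49*57)/(-13253))/6 = (17679*(-1/7769) + (17 - 2793)*(-1/13253))/6 = (-17679/7769 - 2776*(-1/13253))/6 = (-17679/7769 + 2776/13253)/6 = (⅙)*(-465499/225301) = -465499/1351806 ≈ -0.34435)
(-17286 + 21934)/(G + 23151) = (-17286 + 21934)/(-465499/1351806 + 23151) = 4648/(31295195207/1351806) = 4648*(1351806/31295195207) = 6283194288/31295195207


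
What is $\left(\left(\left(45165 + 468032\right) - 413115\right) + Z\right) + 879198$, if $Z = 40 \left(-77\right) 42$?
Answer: $849920$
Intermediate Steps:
$Z = -129360$ ($Z = \left(-3080\right) 42 = -129360$)
$\left(\left(\left(45165 + 468032\right) - 413115\right) + Z\right) + 879198 = \left(\left(\left(45165 + 468032\right) - 413115\right) - 129360\right) + 879198 = \left(\left(513197 - 413115\right) - 129360\right) + 879198 = \left(100082 - 129360\right) + 879198 = -29278 + 879198 = 849920$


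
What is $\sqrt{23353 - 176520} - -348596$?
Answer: $348596 + i \sqrt{153167} \approx 3.486 \cdot 10^{5} + 391.37 i$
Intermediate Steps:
$\sqrt{23353 - 176520} - -348596 = \sqrt{-153167} + 348596 = i \sqrt{153167} + 348596 = 348596 + i \sqrt{153167}$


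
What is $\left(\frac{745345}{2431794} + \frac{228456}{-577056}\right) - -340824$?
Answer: $\frac{9963996388167679}{29235027468} \approx 3.4082 \cdot 10^{5}$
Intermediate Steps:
$\left(\frac{745345}{2431794} + \frac{228456}{-577056}\right) - -340824 = \left(745345 \cdot \frac{1}{2431794} + 228456 \left(- \frac{1}{577056}\right)\right) + 340824 = \left(\frac{745345}{2431794} - \frac{9519}{24044}\right) + 340824 = - \frac{2613585953}{29235027468} + 340824 = \frac{9963996388167679}{29235027468}$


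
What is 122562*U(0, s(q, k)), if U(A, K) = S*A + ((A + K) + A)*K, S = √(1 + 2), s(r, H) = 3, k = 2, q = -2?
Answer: 1103058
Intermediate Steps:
S = √3 ≈ 1.7320
U(A, K) = A*√3 + K*(K + 2*A) (U(A, K) = √3*A + ((A + K) + A)*K = A*√3 + (K + 2*A)*K = A*√3 + K*(K + 2*A))
122562*U(0, s(q, k)) = 122562*(3² + 0*√3 + 2*0*3) = 122562*(9 + 0 + 0) = 122562*9 = 1103058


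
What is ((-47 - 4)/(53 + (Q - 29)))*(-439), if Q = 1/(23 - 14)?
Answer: 201501/217 ≈ 928.58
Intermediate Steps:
Q = ⅑ (Q = 1/9 = ⅑ ≈ 0.11111)
((-47 - 4)/(53 + (Q - 29)))*(-439) = ((-47 - 4)/(53 + (⅑ - 29)))*(-439) = -51/(53 - 260/9)*(-439) = -51/217/9*(-439) = -51*9/217*(-439) = -459/217*(-439) = 201501/217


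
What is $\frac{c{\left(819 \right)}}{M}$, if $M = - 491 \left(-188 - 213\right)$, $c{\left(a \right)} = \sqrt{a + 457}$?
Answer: $\frac{2 \sqrt{319}}{196891} \approx 0.00018143$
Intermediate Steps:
$c{\left(a \right)} = \sqrt{457 + a}$
$M = 196891$ ($M = \left(-491\right) \left(-401\right) = 196891$)
$\frac{c{\left(819 \right)}}{M} = \frac{\sqrt{457 + 819}}{196891} = \sqrt{1276} \cdot \frac{1}{196891} = 2 \sqrt{319} \cdot \frac{1}{196891} = \frac{2 \sqrt{319}}{196891}$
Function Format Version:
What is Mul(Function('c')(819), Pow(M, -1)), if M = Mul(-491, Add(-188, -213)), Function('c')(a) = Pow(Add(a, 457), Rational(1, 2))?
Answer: Mul(Rational(2, 196891), Pow(319, Rational(1, 2))) ≈ 0.00018143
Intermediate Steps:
Function('c')(a) = Pow(Add(457, a), Rational(1, 2))
M = 196891 (M = Mul(-491, -401) = 196891)
Mul(Function('c')(819), Pow(M, -1)) = Mul(Pow(Add(457, 819), Rational(1, 2)), Pow(196891, -1)) = Mul(Pow(1276, Rational(1, 2)), Rational(1, 196891)) = Mul(Mul(2, Pow(319, Rational(1, 2))), Rational(1, 196891)) = Mul(Rational(2, 196891), Pow(319, Rational(1, 2)))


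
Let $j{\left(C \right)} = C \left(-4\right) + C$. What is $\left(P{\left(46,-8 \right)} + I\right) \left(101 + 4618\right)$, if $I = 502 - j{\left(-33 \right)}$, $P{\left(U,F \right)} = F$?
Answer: $1864005$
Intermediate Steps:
$j{\left(C \right)} = - 3 C$ ($j{\left(C \right)} = - 4 C + C = - 3 C$)
$I = 403$ ($I = 502 - \left(-3\right) \left(-33\right) = 502 - 99 = 403$)
$\left(P{\left(46,-8 \right)} + I\right) \left(101 + 4618\right) = \left(-8 + 403\right) \left(101 + 4618\right) = 395 \cdot 4719 = 1864005$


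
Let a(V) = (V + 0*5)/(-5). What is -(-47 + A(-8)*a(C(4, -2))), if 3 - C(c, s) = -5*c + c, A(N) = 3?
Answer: 292/5 ≈ 58.400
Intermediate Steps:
C(c, s) = 3 + 4*c (C(c, s) = 3 - (-5*c + c) = 3 - (-4)*c = 3 + 4*c)
a(V) = -V/5 (a(V) = (V + 0)*(-⅕) = V*(-⅕) = -V/5)
-(-47 + A(-8)*a(C(4, -2))) = -(-47 + 3*(-(3 + 4*4)/5)) = -(-47 + 3*(-(3 + 16)/5)) = -(-47 + 3*(-⅕*19)) = -(-47 + 3*(-19/5)) = -(-47 - 57/5) = -1*(-292/5) = 292/5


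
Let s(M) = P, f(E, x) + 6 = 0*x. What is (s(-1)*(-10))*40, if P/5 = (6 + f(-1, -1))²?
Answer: 0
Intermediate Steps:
f(E, x) = -6 (f(E, x) = -6 + 0*x = -6 + 0 = -6)
P = 0 (P = 5*(6 - 6)² = 5*0² = 5*0 = 0)
s(M) = 0
(s(-1)*(-10))*40 = (0*(-10))*40 = 0*40 = 0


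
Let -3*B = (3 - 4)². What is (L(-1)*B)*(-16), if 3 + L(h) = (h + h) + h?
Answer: -32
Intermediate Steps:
L(h) = -3 + 3*h (L(h) = -3 + ((h + h) + h) = -3 + (2*h + h) = -3 + 3*h)
B = -⅓ (B = -(3 - 4)²/3 = -⅓*(-1)² = -⅓*1 = -⅓ ≈ -0.33333)
(L(-1)*B)*(-16) = ((-3 + 3*(-1))*(-⅓))*(-16) = ((-3 - 3)*(-⅓))*(-16) = -6*(-⅓)*(-16) = 2*(-16) = -32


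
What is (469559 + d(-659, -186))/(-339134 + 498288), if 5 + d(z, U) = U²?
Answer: 252075/79577 ≈ 3.1677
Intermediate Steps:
d(z, U) = -5 + U²
(469559 + d(-659, -186))/(-339134 + 498288) = (469559 + (-5 + (-186)²))/(-339134 + 498288) = (469559 + (-5 + 34596))/159154 = (469559 + 34591)*(1/159154) = 504150*(1/159154) = 252075/79577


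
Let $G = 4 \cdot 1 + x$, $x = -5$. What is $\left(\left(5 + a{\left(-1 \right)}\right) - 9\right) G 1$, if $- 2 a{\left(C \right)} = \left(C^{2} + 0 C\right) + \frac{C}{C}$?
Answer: $5$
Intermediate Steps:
$a{\left(C \right)} = - \frac{1}{2} - \frac{C^{2}}{2}$ ($a{\left(C \right)} = - \frac{\left(C^{2} + 0 C\right) + \frac{C}{C}}{2} = - \frac{\left(C^{2} + 0\right) + 1}{2} = - \frac{C^{2} + 1}{2} = - \frac{1 + C^{2}}{2} = - \frac{1}{2} - \frac{C^{2}}{2}$)
$G = -1$ ($G = 4 \cdot 1 - 5 = 4 - 5 = -1$)
$\left(\left(5 + a{\left(-1 \right)}\right) - 9\right) G 1 = \left(\left(5 - \left(\frac{1}{2} + \frac{\left(-1\right)^{2}}{2}\right)\right) - 9\right) \left(-1\right) 1 = \left(\left(5 - 1\right) - 9\right) \left(-1\right) 1 = \left(4 - 9\right) \left(-1\right) 1 = \left(-5\right) \left(-1\right) 1 = 5 \cdot 1 = 5$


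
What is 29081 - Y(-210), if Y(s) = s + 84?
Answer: 29207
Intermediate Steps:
Y(s) = 84 + s
29081 - Y(-210) = 29081 - (84 - 210) = 29081 - 1*(-126) = 29081 + 126 = 29207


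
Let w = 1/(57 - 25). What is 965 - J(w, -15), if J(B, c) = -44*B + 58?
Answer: 7267/8 ≈ 908.38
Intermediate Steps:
w = 1/32 ≈ 0.031250
J(B, c) = 58 - 44*B
965 - J(w, -15) = 965 - (58 - 44*1/32) = 965 - (58 - 11/8) = 965 - 1*453/8 = 965 - 453/8 = 7267/8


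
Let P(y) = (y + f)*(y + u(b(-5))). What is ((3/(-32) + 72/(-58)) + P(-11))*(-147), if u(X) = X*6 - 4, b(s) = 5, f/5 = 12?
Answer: -100083627/928 ≈ -1.0785e+5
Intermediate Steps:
f = 60 (f = 5*12 = 60)
u(X) = -4 + 6*X (u(X) = 6*X - 4 = -4 + 6*X)
P(y) = (26 + y)*(60 + y) (P(y) = (y + 60)*(y + (-4 + 6*5)) = (60 + y)*(y + (-4 + 30)) = (60 + y)*(y + 26) = (60 + y)*(26 + y) = (26 + y)*(60 + y))
((3/(-32) + 72/(-58)) + P(-11))*(-147) = ((3/(-32) + 72/(-58)) + (1560 + (-11)**2 + 86*(-11)))*(-147) = ((3*(-1/32) + 72*(-1/58)) + (1560 + 121 - 946))*(-147) = ((-3/32 - 36/29) + 735)*(-147) = (-1239/928 + 735)*(-147) = (680841/928)*(-147) = -100083627/928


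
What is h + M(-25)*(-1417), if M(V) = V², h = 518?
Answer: -885107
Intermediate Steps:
h + M(-25)*(-1417) = 518 + (-25)²*(-1417) = 518 + 625*(-1417) = 518 - 885625 = -885107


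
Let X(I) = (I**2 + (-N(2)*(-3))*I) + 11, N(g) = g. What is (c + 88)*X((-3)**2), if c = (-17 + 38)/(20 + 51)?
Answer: 915274/71 ≈ 12891.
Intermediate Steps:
X(I) = 11 + I**2 + 6*I (X(I) = (I**2 + (-1*2*(-3))*I) + 11 = (I**2 + (-2*(-3))*I) + 11 = (I**2 + 6*I) + 11 = 11 + I**2 + 6*I)
c = 21/71 ≈ 0.29577
(c + 88)*X((-3)**2) = (21/71 + 88)*(11 + ((-3)**2)**2 + 6*(-3)**2) = 6269*(11 + 9**2 + 6*9)/71 = 6269*(11 + 81 + 54)/71 = (6269/71)*146 = 915274/71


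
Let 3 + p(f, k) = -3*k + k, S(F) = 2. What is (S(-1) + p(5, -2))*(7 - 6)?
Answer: 3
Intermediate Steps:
p(f, k) = -3 - 2*k (p(f, k) = -3 + (-3*k + k) = -3 - 2*k)
(S(-1) + p(5, -2))*(7 - 6) = (2 + (-3 - 2*(-2)))*(7 - 6) = (2 + (-3 + 4))*1 = (2 + 1)*1 = 3*1 = 3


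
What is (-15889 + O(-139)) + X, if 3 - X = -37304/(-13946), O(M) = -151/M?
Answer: -15398997547/969247 ≈ -15888.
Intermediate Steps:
X = 2267/6973 (X = 3 - (-37304)/(-13946) = 3 - (-37304)*(-1)/13946 = 3 - 1*18652/6973 = 3 - 18652/6973 = 2267/6973 ≈ 0.32511)
(-15889 + O(-139)) + X = (-15889 - 151/(-139)) + 2267/6973 = (-15889 - 151*(-1/139)) + 2267/6973 = (-15889 + 151/139) + 2267/6973 = -2208420/139 + 2267/6973 = -15398997547/969247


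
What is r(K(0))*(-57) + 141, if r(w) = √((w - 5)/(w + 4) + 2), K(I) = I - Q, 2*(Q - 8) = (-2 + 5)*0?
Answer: 141 - 57*√21/2 ≈ 10.397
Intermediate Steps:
Q = 8 (Q = 8 + ((-2 + 5)*0)/2 = 8 + (3*0)/2 = 8 + (½)*0 = 8 + 0 = 8)
K(I) = -8 + I (K(I) = I - 1*8 = I - 8 = -8 + I)
r(w) = √(2 + (-5 + w)/(4 + w)) (r(w) = √((-5 + w)/(4 + w) + 2) = √(2 + (-5 + w)/(4 + w)))
r(K(0))*(-57) + 141 = (√3*√((1 + (-8 + 0))/(4 + (-8 + 0))))*(-57) + 141 = (√3*√((1 - 8)/(4 - 8)))*(-57) + 141 = (√3*√(-7/(-4)))*(-57) + 141 = (√3*√(-¼*(-7)))*(-57) + 141 = (√3*√(7/4))*(-57) + 141 = (√3*(√7/2))*(-57) + 141 = (√21/2)*(-57) + 141 = -57*√21/2 + 141 = 141 - 57*√21/2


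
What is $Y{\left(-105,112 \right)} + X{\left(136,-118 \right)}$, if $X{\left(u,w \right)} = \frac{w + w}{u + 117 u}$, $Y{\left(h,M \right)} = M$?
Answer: $\frac{7615}{68} \approx 111.99$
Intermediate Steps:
$X{\left(u,w \right)} = \frac{w}{59 u}$ ($X{\left(u,w \right)} = \frac{2 w}{118 u} = 2 w \frac{1}{118 u} = \frac{w}{59 u}$)
$Y{\left(-105,112 \right)} + X{\left(136,-118 \right)} = 112 + \frac{1}{59} \left(-118\right) \frac{1}{136} = 112 - \frac{1}{68} = \frac{7615}{68}$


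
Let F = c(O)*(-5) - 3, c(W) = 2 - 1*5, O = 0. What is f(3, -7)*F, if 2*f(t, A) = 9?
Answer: 54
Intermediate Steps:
f(t, A) = 9/2 (f(t, A) = (½)*9 = 9/2)
c(W) = -3 (c(W) = 2 - 5 = -3)
F = 12 (F = -3*(-5) - 3 = 15 - 3 = 12)
f(3, -7)*F = (9/2)*12 = 54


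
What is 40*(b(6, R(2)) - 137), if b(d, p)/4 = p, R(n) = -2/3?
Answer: -16760/3 ≈ -5586.7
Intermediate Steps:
R(n) = -⅔ (R(n) = -2*⅓ = -⅔)
b(d, p) = 4*p
40*(b(6, R(2)) - 137) = 40*(4*(-⅔) - 137) = 40*(-8/3 - 137) = 40*(-419/3) = -16760/3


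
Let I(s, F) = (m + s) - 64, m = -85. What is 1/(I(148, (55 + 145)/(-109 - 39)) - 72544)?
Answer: -1/72545 ≈ -1.3785e-5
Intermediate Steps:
I(s, F) = -149 + s (I(s, F) = (-85 + s) - 64 = -149 + s)
1/(I(148, (55 + 145)/(-109 - 39)) - 72544) = 1/((-149 + 148) - 72544) = 1/(-1 - 72544) = 1/(-72545) = -1/72545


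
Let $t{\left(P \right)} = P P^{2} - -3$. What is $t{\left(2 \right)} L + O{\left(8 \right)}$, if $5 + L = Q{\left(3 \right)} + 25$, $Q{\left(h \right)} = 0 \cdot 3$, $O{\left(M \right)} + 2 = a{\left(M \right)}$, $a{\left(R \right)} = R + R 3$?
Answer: $250$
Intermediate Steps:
$t{\left(P \right)} = 3 + P^{3}$ ($t{\left(P \right)} = P^{3} + 3 = 3 + P^{3}$)
$a{\left(R \right)} = 4 R$ ($a{\left(R \right)} = R + 3 R = 4 R$)
$O{\left(M \right)} = -2 + 4 M$
$Q{\left(h \right)} = 0$
$L = 20$ ($L = -5 + \left(0 + 25\right) = -5 + 25 = 20$)
$t{\left(2 \right)} L + O{\left(8 \right)} = \left(3 + 2^{3}\right) 20 + \left(-2 + 4 \cdot 8\right) = \left(3 + 8\right) 20 + \left(-2 + 32\right) = 11 \cdot 20 + 30 = 220 + 30 = 250$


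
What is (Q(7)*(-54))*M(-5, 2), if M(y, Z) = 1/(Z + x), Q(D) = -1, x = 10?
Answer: 9/2 ≈ 4.5000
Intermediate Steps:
M(y, Z) = 1/(10 + Z) (M(y, Z) = 1/(Z + 10) = 1/(10 + Z))
(Q(7)*(-54))*M(-5, 2) = (-1*(-54))/(10 + 2) = 54/12 = 54*(1/12) = 9/2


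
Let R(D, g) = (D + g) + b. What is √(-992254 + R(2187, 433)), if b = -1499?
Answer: I*√991133 ≈ 995.56*I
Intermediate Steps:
R(D, g) = -1499 + D + g (R(D, g) = (D + g) - 1499 = -1499 + D + g)
√(-992254 + R(2187, 433)) = √(-992254 + (-1499 + 2187 + 433)) = √(-992254 + 1121) = √(-991133) = I*√991133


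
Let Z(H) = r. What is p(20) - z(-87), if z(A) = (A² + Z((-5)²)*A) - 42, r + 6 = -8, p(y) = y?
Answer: -8725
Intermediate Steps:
r = -14 (r = -6 - 8 = -14)
Z(H) = -14
z(A) = -42 + A² - 14*A (z(A) = (A² - 14*A) - 42 = -42 + A² - 14*A)
p(20) - z(-87) = 20 - (-42 + (-87)² - 14*(-87)) = 20 - (-42 + 7569 + 1218) = 20 - 1*8745 = 20 - 8745 = -8725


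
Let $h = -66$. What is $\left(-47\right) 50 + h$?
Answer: $-2416$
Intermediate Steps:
$\left(-47\right) 50 + h = \left(-47\right) 50 - 66 = -2350 - 66 = -2416$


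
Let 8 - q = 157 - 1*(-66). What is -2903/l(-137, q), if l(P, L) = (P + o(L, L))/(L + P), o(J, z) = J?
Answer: -2903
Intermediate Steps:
q = -215 (q = 8 - (157 - 1*(-66)) = 8 - (157 + 66) = 8 - 1*223 = 8 - 223 = -215)
l(P, L) = 1 (l(P, L) = (P + L)/(L + P) = (L + P)/(L + P) = 1)
-2903/l(-137, q) = -2903/1 = -2903*1 = -2903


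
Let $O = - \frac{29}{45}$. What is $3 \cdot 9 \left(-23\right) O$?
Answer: $\frac{2001}{5} \approx 400.2$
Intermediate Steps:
$O = - \frac{29}{45}$ ($O = \left(-29\right) \frac{1}{45} = - \frac{29}{45} \approx -0.64444$)
$3 \cdot 9 \left(-23\right) O = 3 \cdot 9 \left(-23\right) \left(- \frac{29}{45}\right) = 27 \left(-23\right) \left(- \frac{29}{45}\right) = \left(-621\right) \left(- \frac{29}{45}\right) = \frac{2001}{5}$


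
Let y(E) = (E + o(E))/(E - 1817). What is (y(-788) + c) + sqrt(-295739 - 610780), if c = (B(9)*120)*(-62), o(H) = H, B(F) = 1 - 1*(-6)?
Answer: -135666824/2605 + I*sqrt(906519) ≈ -52079.0 + 952.11*I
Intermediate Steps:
B(F) = 7 (B(F) = 1 + 6 = 7)
y(E) = 2*E/(-1817 + E) (y(E) = (E + E)/(E - 1817) = (2*E)/(-1817 + E) = 2*E/(-1817 + E))
c = -52080 (c = (7*120)*(-62) = 840*(-62) = -52080)
(y(-788) + c) + sqrt(-295739 - 610780) = (2*(-788)/(-1817 - 788) - 52080) + sqrt(-295739 - 610780) = (2*(-788)/(-2605) - 52080) + sqrt(-906519) = (2*(-788)*(-1/2605) - 52080) + I*sqrt(906519) = (1576/2605 - 52080) + I*sqrt(906519) = -135666824/2605 + I*sqrt(906519)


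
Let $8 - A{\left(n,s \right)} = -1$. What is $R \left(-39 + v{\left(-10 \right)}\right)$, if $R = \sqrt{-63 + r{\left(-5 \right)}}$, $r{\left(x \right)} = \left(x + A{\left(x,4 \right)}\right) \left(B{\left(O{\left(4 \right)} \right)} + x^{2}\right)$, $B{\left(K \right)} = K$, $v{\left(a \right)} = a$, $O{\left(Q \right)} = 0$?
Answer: $- 49 \sqrt{37} \approx -298.06$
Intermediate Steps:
$A{\left(n,s \right)} = 9$ ($A{\left(n,s \right)} = 8 - -1 = 8 + 1 = 9$)
$r{\left(x \right)} = x^{2} \left(9 + x\right)$ ($r{\left(x \right)} = \left(x + 9\right) \left(0 + x^{2}\right) = \left(9 + x\right) x^{2} = x^{2} \left(9 + x\right)$)
$R = \sqrt{37}$ ($R = \sqrt{-63 + \left(-5\right)^{2} \left(9 - 5\right)} = \sqrt{-63 + 25 \cdot 4} = \sqrt{-63 + 100} = \sqrt{37} \approx 6.0828$)
$R \left(-39 + v{\left(-10 \right)}\right) = \sqrt{37} \left(-39 - 10\right) = \sqrt{37} \left(-49\right) = - 49 \sqrt{37}$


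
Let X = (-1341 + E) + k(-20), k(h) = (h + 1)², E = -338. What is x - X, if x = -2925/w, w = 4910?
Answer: 1293691/982 ≈ 1317.4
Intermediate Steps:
k(h) = (1 + h)²
x = -585/982 (x = -2925/4910 = -2925*1/4910 = -585/982 ≈ -0.59572)
X = -1318 (X = (-1341 - 338) + (1 - 20)² = -1679 + (-19)² = -1679 + 361 = -1318)
x - X = -585/982 - 1*(-1318) = -585/982 + 1318 = 1293691/982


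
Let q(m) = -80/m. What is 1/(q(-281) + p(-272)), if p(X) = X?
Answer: -281/76352 ≈ -0.0036803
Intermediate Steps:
1/(q(-281) + p(-272)) = 1/(-80/(-281) - 272) = 1/(-80*(-1/281) - 272) = 1/(80/281 - 272) = 1/(-76352/281) = -281/76352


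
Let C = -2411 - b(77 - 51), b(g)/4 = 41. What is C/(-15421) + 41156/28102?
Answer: 353514663/216680471 ≈ 1.6315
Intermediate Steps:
b(g) = 164 (b(g) = 4*41 = 164)
C = -2575 (C = -2411 - 1*164 = -2411 - 164 = -2575)
C/(-15421) + 41156/28102 = -2575/(-15421) + 41156/28102 = -2575*(-1/15421) + 41156*(1/28102) = 2575/15421 + 20578/14051 = 353514663/216680471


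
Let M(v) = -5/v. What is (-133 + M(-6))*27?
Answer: -7137/2 ≈ -3568.5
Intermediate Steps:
(-133 + M(-6))*27 = (-133 - 5/(-6))*27 = (-133 - 5*(-⅙))*27 = (-133 + ⅚)*27 = -793/6*27 = -7137/2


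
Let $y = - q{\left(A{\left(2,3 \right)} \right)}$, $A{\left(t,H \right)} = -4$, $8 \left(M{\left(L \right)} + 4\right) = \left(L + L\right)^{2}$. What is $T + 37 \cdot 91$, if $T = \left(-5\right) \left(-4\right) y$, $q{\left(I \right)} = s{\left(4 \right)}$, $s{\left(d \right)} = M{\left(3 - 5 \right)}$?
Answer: $3407$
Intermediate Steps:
$M{\left(L \right)} = -4 + \frac{L^{2}}{2}$ ($M{\left(L \right)} = -4 + \frac{\left(L + L\right)^{2}}{8} = -4 + \frac{\left(2 L\right)^{2}}{8} = -4 + \frac{4 L^{2}}{8} = -4 + \frac{L^{2}}{2}$)
$s{\left(d \right)} = -2$ ($s{\left(d \right)} = -4 + \frac{\left(3 - 5\right)^{2}}{2} = -4 + \frac{\left(-2\right)^{2}}{2} = -4 + \frac{1}{2} \cdot 4 = -4 + 2 = -2$)
$q{\left(I \right)} = -2$
$y = 2$ ($y = \left(-1\right) \left(-2\right) = 2$)
$T = 40$ ($T = \left(-5\right) \left(-4\right) 2 = 20 \cdot 2 = 40$)
$T + 37 \cdot 91 = 40 + 37 \cdot 91 = 40 + 3367 = 3407$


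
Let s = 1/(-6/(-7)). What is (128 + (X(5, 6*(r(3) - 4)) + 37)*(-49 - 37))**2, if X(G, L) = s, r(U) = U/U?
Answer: 89548369/9 ≈ 9.9498e+6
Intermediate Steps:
r(U) = 1
s = 7/6 (s = 1/(-6*(-1/7)) = 1/(6/7) = 7/6 ≈ 1.1667)
X(G, L) = 7/6
(128 + (X(5, 6*(r(3) - 4)) + 37)*(-49 - 37))**2 = (128 + (7/6 + 37)*(-49 - 37))**2 = (128 + (229/6)*(-86))**2 = (128 - 9847/3)**2 = (-9463/3)**2 = 89548369/9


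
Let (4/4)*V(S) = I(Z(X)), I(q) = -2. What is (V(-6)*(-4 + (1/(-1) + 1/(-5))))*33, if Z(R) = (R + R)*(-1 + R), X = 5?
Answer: 1716/5 ≈ 343.20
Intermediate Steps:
Z(R) = 2*R*(-1 + R) (Z(R) = (2*R)*(-1 + R) = 2*R*(-1 + R))
V(S) = -2
(V(-6)*(-4 + (1/(-1) + 1/(-5))))*33 = -2*(-4 + (1/(-1) + 1/(-5)))*33 = -2*(-4 + (1*(-1) + 1*(-⅕)))*33 = -2*(-4 + (-1 - ⅕))*33 = -2*(-4 - 6/5)*33 = -2*(-26/5)*33 = (52/5)*33 = 1716/5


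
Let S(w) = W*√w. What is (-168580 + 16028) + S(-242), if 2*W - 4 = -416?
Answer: -152552 - 2266*I*√2 ≈ -1.5255e+5 - 3204.6*I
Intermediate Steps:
W = -206 (W = 2 + (½)*(-416) = 2 - 208 = -206)
S(w) = -206*√w
(-168580 + 16028) + S(-242) = (-168580 + 16028) - 2266*I*√2 = -152552 - 2266*I*√2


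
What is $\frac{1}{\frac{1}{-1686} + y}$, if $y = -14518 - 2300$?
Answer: $- \frac{1686}{28355149} \approx -5.946 \cdot 10^{-5}$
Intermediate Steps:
$y = -16818$
$\frac{1}{\frac{1}{-1686} + y} = \frac{1}{\frac{1}{-1686} - 16818} = \frac{1}{- \frac{1}{1686} - 16818} = \frac{1}{- \frac{28355149}{1686}} = - \frac{1686}{28355149}$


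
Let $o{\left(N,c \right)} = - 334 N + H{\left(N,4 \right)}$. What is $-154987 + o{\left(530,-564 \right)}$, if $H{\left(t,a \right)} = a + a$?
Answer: $-331999$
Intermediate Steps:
$H{\left(t,a \right)} = 2 a$
$o{\left(N,c \right)} = 8 - 334 N$ ($o{\left(N,c \right)} = - 334 N + 2 \cdot 4 = - 334 N + 8 = 8 - 334 N$)
$-154987 + o{\left(530,-564 \right)} = -154987 + \left(8 - 177020\right) = -154987 - 177012 = -331999$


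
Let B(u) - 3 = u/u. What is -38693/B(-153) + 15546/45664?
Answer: -220851871/22832 ≈ -9672.9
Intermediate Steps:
B(u) = 4 (B(u) = 3 + u/u = 3 + 1 = 4)
-38693/B(-153) + 15546/45664 = -38693/4 + 15546/45664 = -38693*¼ + 15546*(1/45664) = -38693/4 + 7773/22832 = -220851871/22832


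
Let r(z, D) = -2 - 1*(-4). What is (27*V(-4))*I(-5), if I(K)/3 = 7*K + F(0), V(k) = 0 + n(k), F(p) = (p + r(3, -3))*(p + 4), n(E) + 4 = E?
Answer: 17496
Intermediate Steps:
r(z, D) = 2 (r(z, D) = -2 + 4 = 2)
n(E) = -4 + E
F(p) = (2 + p)*(4 + p) (F(p) = (p + 2)*(p + 4) = (2 + p)*(4 + p))
V(k) = -4 + k (V(k) = 0 + (-4 + k) = -4 + k)
I(K) = 24 + 21*K (I(K) = 3*(7*K + (8 + 0² + 6*0)) = 3*(7*K + (8 + 0 + 0)) = 3*(7*K + 8) = 3*(8 + 7*K) = 24 + 21*K)
(27*V(-4))*I(-5) = (27*(-4 - 4))*(24 + 21*(-5)) = (27*(-8))*(24 - 105) = -216*(-81) = 17496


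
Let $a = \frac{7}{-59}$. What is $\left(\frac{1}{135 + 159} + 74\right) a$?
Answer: $- \frac{21757}{2478} \approx -8.7801$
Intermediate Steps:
$a = - \frac{7}{59}$ ($a = 7 \left(- \frac{1}{59}\right) = - \frac{7}{59} \approx -0.11864$)
$\left(\frac{1}{135 + 159} + 74\right) a = \left(\frac{1}{135 + 159} + 74\right) \left(- \frac{7}{59}\right) = \left(\frac{1}{294} + 74\right) \left(- \frac{7}{59}\right) = \frac{21757}{294} \left(- \frac{7}{59}\right) = - \frac{21757}{2478}$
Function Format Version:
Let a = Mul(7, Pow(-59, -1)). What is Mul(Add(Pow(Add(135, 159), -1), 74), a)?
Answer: Rational(-21757, 2478) ≈ -8.7801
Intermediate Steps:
a = Rational(-7, 59) (a = Mul(7, Rational(-1, 59)) = Rational(-7, 59) ≈ -0.11864)
Mul(Add(Pow(Add(135, 159), -1), 74), a) = Mul(Add(Pow(Add(135, 159), -1), 74), Rational(-7, 59)) = Mul(Add(Pow(294, -1), 74), Rational(-7, 59)) = Mul(Add(Rational(1, 294), 74), Rational(-7, 59)) = Mul(Rational(21757, 294), Rational(-7, 59)) = Rational(-21757, 2478)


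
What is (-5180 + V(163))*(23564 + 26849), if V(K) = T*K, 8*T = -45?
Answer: -2458894075/8 ≈ -3.0736e+8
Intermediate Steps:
T = -45/8 (T = (⅛)*(-45) = -45/8 ≈ -5.6250)
V(K) = -45*K/8
(-5180 + V(163))*(23564 + 26849) = (-5180 - 45/8*163)*(23564 + 26849) = (-5180 - 7335/8)*50413 = -48775/8*50413 = -2458894075/8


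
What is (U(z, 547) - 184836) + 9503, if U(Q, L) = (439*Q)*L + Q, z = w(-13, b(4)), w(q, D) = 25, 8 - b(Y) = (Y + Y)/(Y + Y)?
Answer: 5828017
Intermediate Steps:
b(Y) = 7 (b(Y) = 8 - (Y + Y)/(Y + Y) = 8 - 2*Y/(2*Y) = 8 - 2*Y*1/(2*Y) = 8 - 1*1 = 8 - 1 = 7)
z = 25
U(Q, L) = Q + 439*L*Q (U(Q, L) = 439*L*Q + Q = Q + 439*L*Q)
(U(z, 547) - 184836) + 9503 = (25*(1 + 439*547) - 184836) + 9503 = (25*(1 + 240133) - 184836) + 9503 = (25*240134 - 184836) + 9503 = (6003350 - 184836) + 9503 = 5818514 + 9503 = 5828017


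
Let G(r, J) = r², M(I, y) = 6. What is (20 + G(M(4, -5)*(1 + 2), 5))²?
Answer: 118336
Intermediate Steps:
(20 + G(M(4, -5)*(1 + 2), 5))² = (20 + (6*(1 + 2))²)² = (20 + (6*3)²)² = (20 + 18²)² = (20 + 324)² = 344² = 118336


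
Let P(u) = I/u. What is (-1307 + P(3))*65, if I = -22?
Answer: -256295/3 ≈ -85432.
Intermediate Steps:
P(u) = -22/u
(-1307 + P(3))*65 = (-1307 - 22/3)*65 = -3943/3*65 = -256295/3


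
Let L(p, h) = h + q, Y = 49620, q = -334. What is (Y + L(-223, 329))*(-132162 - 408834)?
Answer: -26841516540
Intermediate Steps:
L(p, h) = -334 + h (L(p, h) = h - 334 = -334 + h)
(Y + L(-223, 329))*(-132162 - 408834) = (49620 + (-334 + 329))*(-132162 - 408834) = (49620 - 5)*(-540996) = 49615*(-540996) = -26841516540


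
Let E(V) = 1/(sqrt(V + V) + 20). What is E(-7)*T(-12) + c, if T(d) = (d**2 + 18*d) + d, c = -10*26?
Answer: 4*(-65*sqrt(14) + 1321*I)/(sqrt(14) - 20*I) ≈ -264.06 + 0.75918*I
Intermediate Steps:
c = -260
E(V) = 1/(20 + sqrt(2)*sqrt(V)) (E(V) = 1/(sqrt(2*V) + 20) = 1/(sqrt(2)*sqrt(V) + 20) = 1/(20 + sqrt(2)*sqrt(V)))
T(d) = d**2 + 19*d
E(-7)*T(-12) + c = (-12*(19 - 12))/(20 + sqrt(2)*sqrt(-7)) - 260 = (-12*7)/(20 + sqrt(2)*(I*sqrt(7))) - 260 = -84/(20 + I*sqrt(14)) - 260 = -260 - 84/(20 + I*sqrt(14))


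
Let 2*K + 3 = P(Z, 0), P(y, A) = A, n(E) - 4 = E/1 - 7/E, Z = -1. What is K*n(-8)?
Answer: 75/16 ≈ 4.6875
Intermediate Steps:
n(E) = 4 + E - 7/E (n(E) = 4 + (E/1 - 7/E) = 4 + (E*1 - 7/E) = 4 + (E - 7/E) = 4 + E - 7/E)
K = -3/2 (K = -3/2 + (1/2)*0 = -3/2 + 0 = -3/2 ≈ -1.5000)
K*n(-8) = -3*(4 - 8 - 7/(-8))/2 = -3*(4 - 8 - 7*(-1/8))/2 = -3*(4 - 8 + 7/8)/2 = -3/2*(-25/8) = 75/16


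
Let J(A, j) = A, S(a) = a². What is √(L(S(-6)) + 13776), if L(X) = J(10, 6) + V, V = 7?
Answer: √13793 ≈ 117.44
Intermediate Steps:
L(X) = 17 (L(X) = 10 + 7 = 17)
√(L(S(-6)) + 13776) = √(17 + 13776) = √13793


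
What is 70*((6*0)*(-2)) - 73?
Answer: -73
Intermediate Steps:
70*((6*0)*(-2)) - 73 = 70*(0*(-2)) - 73 = 70*0 - 73 = 0 - 73 = -73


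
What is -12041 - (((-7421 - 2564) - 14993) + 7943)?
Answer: 4994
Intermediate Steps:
-12041 - (((-7421 - 2564) - 14993) + 7943) = -12041 - ((-9985 - 14993) + 7943) = -12041 - (-24978 + 7943) = -12041 - 1*(-17035) = -12041 + 17035 = 4994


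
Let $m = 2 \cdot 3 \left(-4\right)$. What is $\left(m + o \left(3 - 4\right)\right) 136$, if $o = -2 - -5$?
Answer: $-3672$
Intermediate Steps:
$o = 3$ ($o = -2 + 5 = 3$)
$m = -24$ ($m = 6 \left(-4\right) = -24$)
$\left(m + o \left(3 - 4\right)\right) 136 = \left(-24 + 3 \left(3 - 4\right)\right) 136 = \left(-24 + 3 \left(-1\right)\right) 136 = \left(-24 - 3\right) 136 = \left(-27\right) 136 = -3672$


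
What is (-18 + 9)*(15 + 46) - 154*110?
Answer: -17489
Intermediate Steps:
(-18 + 9)*(15 + 46) - 154*110 = -9*61 - 16940 = -549 - 16940 = -17489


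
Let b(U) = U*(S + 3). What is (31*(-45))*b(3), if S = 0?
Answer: -12555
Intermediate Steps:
b(U) = 3*U (b(U) = U*(0 + 3) = U*3 = 3*U)
(31*(-45))*b(3) = (31*(-45))*(3*3) = -1395*9 = -12555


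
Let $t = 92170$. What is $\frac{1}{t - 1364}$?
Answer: $\frac{1}{90806} \approx 1.1012 \cdot 10^{-5}$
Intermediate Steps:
$\frac{1}{t - 1364} = \frac{1}{92170 - 1364} = \frac{1}{90806}$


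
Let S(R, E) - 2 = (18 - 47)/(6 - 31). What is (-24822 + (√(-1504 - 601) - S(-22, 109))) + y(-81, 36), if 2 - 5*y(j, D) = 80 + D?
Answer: -621199/25 + I*√2105 ≈ -24848.0 + 45.88*I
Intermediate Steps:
S(R, E) = 79/25 (S(R, E) = 2 + (18 - 47)/(6 - 31) = 2 - 29/(-25) = 2 - 29*(-1/25) = 2 + 29/25 = 79/25)
y(j, D) = -78/5 - D/5 (y(j, D) = ⅖ - (80 + D)/5 = ⅖ + (-16 - D/5) = -78/5 - D/5)
(-24822 + (√(-1504 - 601) - S(-22, 109))) + y(-81, 36) = (-24822 + (√(-1504 - 601) - 1*79/25)) + (-78/5 - ⅕*36) = (-24822 + (√(-2105) - 79/25)) + (-78/5 - 36/5) = (-24822 + (I*√2105 - 79/25)) - 114/5 = (-24822 + (-79/25 + I*√2105)) - 114/5 = (-620629/25 + I*√2105) - 114/5 = -621199/25 + I*√2105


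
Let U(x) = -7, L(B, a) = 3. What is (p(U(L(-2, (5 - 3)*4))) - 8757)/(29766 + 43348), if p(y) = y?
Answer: -4382/36557 ≈ -0.11987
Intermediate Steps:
(p(U(L(-2, (5 - 3)*4))) - 8757)/(29766 + 43348) = (-7 - 8757)/(29766 + 43348) = -8764/73114 = -8764*1/73114 = -4382/36557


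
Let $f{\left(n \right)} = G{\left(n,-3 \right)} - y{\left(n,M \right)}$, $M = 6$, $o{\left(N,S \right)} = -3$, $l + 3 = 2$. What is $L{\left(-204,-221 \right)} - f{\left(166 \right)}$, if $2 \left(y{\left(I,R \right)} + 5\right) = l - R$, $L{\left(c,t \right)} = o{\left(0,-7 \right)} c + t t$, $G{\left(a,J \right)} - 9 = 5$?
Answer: $\frac{98861}{2} \approx 49431.0$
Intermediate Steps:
$l = -1$ ($l = -3 + 2 = -1$)
$G{\left(a,J \right)} = 14$ ($G{\left(a,J \right)} = 9 + 5 = 14$)
$L{\left(c,t \right)} = t^{2} - 3 c$ ($L{\left(c,t \right)} = - 3 c + t t = - 3 c + t^{2} = t^{2} - 3 c$)
$y{\left(I,R \right)} = - \frac{11}{2} - \frac{R}{2}$ ($y{\left(I,R \right)} = -5 + \frac{-1 - R}{2} = -5 - \left(\frac{1}{2} + \frac{R}{2}\right) = - \frac{11}{2} - \frac{R}{2}$)
$f{\left(n \right)} = \frac{45}{2}$ ($f{\left(n \right)} = 14 - \left(- \frac{11}{2} - 3\right) = 14 - - \frac{17}{2} = 14 + \frac{17}{2} = \frac{45}{2}$)
$L{\left(-204,-221 \right)} - f{\left(166 \right)} = \left(\left(-221\right)^{2} - -612\right) - \frac{45}{2} = \left(48841 + 612\right) - \frac{45}{2} = 49453 - \frac{45}{2} = \frac{98861}{2}$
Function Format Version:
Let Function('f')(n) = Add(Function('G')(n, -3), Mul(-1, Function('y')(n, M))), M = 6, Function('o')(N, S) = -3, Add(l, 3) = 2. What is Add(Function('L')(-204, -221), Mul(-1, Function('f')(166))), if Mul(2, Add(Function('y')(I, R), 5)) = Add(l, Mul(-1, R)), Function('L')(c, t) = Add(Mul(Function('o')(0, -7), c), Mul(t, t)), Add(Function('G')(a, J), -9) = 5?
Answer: Rational(98861, 2) ≈ 49431.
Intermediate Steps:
l = -1 (l = Add(-3, 2) = -1)
Function('G')(a, J) = 14 (Function('G')(a, J) = Add(9, 5) = 14)
Function('L')(c, t) = Add(Pow(t, 2), Mul(-3, c)) (Function('L')(c, t) = Add(Mul(-3, c), Mul(t, t)) = Add(Mul(-3, c), Pow(t, 2)) = Add(Pow(t, 2), Mul(-3, c)))
Function('y')(I, R) = Add(Rational(-11, 2), Mul(Rational(-1, 2), R)) (Function('y')(I, R) = Add(-5, Mul(Rational(1, 2), Add(-1, Mul(-1, R)))) = Add(-5, Add(Rational(-1, 2), Mul(Rational(-1, 2), R))) = Add(Rational(-11, 2), Mul(Rational(-1, 2), R)))
Function('f')(n) = Rational(45, 2) (Function('f')(n) = Add(14, Mul(-1, Add(Rational(-11, 2), Mul(Rational(-1, 2), 6)))) = Add(14, Mul(-1, Add(Rational(-11, 2), -3))) = Add(14, Mul(-1, Rational(-17, 2))) = Add(14, Rational(17, 2)) = Rational(45, 2))
Add(Function('L')(-204, -221), Mul(-1, Function('f')(166))) = Add(Add(Pow(-221, 2), Mul(-3, -204)), Mul(-1, Rational(45, 2))) = Add(Add(48841, 612), Rational(-45, 2)) = Add(49453, Rational(-45, 2)) = Rational(98861, 2)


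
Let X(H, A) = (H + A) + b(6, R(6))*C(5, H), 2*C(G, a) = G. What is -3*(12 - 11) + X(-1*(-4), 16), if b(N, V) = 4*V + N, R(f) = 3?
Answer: 62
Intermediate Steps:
C(G, a) = G/2
b(N, V) = N + 4*V
X(H, A) = 45 + A + H (X(H, A) = (H + A) + (6 + 4*3)*((½)*5) = (A + H) + (6 + 12)*(5/2) = (A + H) + 18*(5/2) = (A + H) + 45 = 45 + A + H)
-3*(12 - 11) + X(-1*(-4), 16) = -3*(12 - 11) + (45 + 16 - 1*(-4)) = -3*1 + (45 + 16 + 4) = -3 + 65 = 62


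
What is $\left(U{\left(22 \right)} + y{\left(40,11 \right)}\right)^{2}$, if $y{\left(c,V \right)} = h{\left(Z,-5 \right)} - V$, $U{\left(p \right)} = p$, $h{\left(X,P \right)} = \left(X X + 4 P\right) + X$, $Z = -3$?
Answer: $9$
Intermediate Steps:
$h{\left(X,P \right)} = X + X^{2} + 4 P$ ($h{\left(X,P \right)} = \left(X^{2} + 4 P\right) + X = X + X^{2} + 4 P$)
$y{\left(c,V \right)} = -14 - V$ ($y{\left(c,V \right)} = \left(-3 + \left(-3\right)^{2} + 4 \left(-5\right)\right) - V = \left(-3 + 9 - 20\right) - V = -14 - V$)
$\left(U{\left(22 \right)} + y{\left(40,11 \right)}\right)^{2} = \left(22 - 25\right)^{2} = \left(-3\right)^{2} = 9$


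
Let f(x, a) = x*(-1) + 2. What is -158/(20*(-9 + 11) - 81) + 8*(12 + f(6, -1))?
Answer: 2782/41 ≈ 67.854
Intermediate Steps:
f(x, a) = 2 - x (f(x, a) = -x + 2 = 2 - x)
-158/(20*(-9 + 11) - 81) + 8*(12 + f(6, -1)) = -158/(20*(-9 + 11) - 81) + 8*(12 + (2 - 1*6)) = -158/(20*2 - 81) + 8*(12 + (2 - 6)) = -158/(40 - 81) + 8*(12 - 4) = -158/(-41) + 8*8 = -1/41*(-158) + 64 = 158/41 + 64 = 2782/41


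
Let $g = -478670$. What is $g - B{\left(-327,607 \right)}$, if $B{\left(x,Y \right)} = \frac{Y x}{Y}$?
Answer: $-478343$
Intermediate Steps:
$B{\left(x,Y \right)} = x$
$g - B{\left(-327,607 \right)} = -478670 - -327 = -478670 + 327 = -478343$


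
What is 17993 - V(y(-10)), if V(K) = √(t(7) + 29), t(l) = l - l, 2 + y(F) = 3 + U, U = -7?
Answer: 17993 - √29 ≈ 17988.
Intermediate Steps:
y(F) = -6 (y(F) = -2 + (3 - 7) = -2 - 4 = -6)
t(l) = 0
V(K) = √29 (V(K) = √(0 + 29) = √29)
17993 - V(y(-10)) = 17993 - √29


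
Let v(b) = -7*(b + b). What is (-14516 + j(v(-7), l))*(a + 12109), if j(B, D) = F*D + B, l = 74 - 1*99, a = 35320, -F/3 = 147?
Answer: -160926597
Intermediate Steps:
F = -441 (F = -3*147 = -441)
v(b) = -14*b
l = -25 (l = 74 - 99 = -25)
j(B, D) = B - 441*D (j(B, D) = -441*D + B = B - 441*D)
(-14516 + j(v(-7), l))*(a + 12109) = (-14516 + (-14*(-7) - 441*(-25)))*(35320 + 12109) = (-14516 + (98 + 11025))*47429 = (-14516 + 11123)*47429 = -3393*47429 = -160926597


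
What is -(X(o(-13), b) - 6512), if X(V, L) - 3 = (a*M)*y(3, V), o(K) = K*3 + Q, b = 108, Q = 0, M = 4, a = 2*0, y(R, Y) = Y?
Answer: 6509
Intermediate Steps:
a = 0
o(K) = 3*K (o(K) = K*3 + 0 = 3*K + 0 = 3*K)
X(V, L) = 3 (X(V, L) = 3 + (0*4)*V = 3 + 0*V = 3 + 0 = 3)
-(X(o(-13), b) - 6512) = -(3 - 6512) = -1*(-6509) = 6509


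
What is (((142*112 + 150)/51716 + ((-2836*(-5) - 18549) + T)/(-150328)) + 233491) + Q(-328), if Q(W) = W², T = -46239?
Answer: 165727864936915/485897678 ≈ 3.4108e+5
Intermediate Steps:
(((142*112 + 150)/51716 + ((-2836*(-5) - 18549) + T)/(-150328)) + 233491) + Q(-328) = (((142*112 + 150)/51716 + ((-2836*(-5) - 18549) - 46239)/(-150328)) + 233491) + (-328)² = (((15904 + 150)*(1/51716) + ((14180 - 18549) - 46239)*(-1/150328)) + 233491) + 107584 = ((16054*(1/51716) + (-4369 - 46239)*(-1/150328)) + 233491) + 107584 = ((8027/25858 - 50608*(-1/150328)) + 233491) + 107584 = ((8027/25858 + 6326/18791) + 233491) + 107584 = (314413065/485897678 + 233491) + 107584 = 113453049146963/485897678 + 107584 = 165727864936915/485897678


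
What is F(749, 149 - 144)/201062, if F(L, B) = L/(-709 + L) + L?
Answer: 30709/8042480 ≈ 0.0038183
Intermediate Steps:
F(L, B) = L + L/(-709 + L) (F(L, B) = L/(-709 + L) + L = L + L/(-709 + L))
F(749, 149 - 144)/201062 = (749*(-708 + 749)/(-709 + 749))/201062 = (749*41/40)*(1/201062) = (749*(1/40)*41)*(1/201062) = (30709/40)*(1/201062) = 30709/8042480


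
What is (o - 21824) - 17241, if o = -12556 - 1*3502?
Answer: -55123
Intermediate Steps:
o = -16058 (o = -12556 - 3502 = -16058)
(o - 21824) - 17241 = (-16058 - 21824) - 17241 = -37882 - 17241 = -55123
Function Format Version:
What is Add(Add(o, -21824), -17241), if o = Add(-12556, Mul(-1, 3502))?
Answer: -55123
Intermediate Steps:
o = -16058 (o = Add(-12556, -3502) = -16058)
Add(Add(o, -21824), -17241) = Add(Add(-16058, -21824), -17241) = Add(-37882, -17241) = -55123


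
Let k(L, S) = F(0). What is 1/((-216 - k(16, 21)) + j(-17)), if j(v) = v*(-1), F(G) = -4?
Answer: -1/195 ≈ -0.0051282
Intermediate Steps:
k(L, S) = -4
j(v) = -v
1/((-216 - k(16, 21)) + j(-17)) = 1/((-216 - 1*(-4)) - 1*(-17)) = 1/((-216 + 4) + 17) = 1/(-212 + 17) = 1/(-195) = -1/195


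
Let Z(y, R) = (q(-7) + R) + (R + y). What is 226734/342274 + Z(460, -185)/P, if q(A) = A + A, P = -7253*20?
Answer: 77509484/117099685 ≈ 0.66191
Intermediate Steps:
P = -145060
q(A) = 2*A
Z(y, R) = -14 + y + 2*R (Z(y, R) = (2*(-7) + R) + (R + y) = (-14 + R) + (R + y) = -14 + y + 2*R)
226734/342274 + Z(460, -185)/P = 226734/342274 + (-14 + 460 + 2*(-185))/(-145060) = 226734*(1/342274) + (-14 + 460 - 370)*(-1/145060) = 2139/3229 + 76*(-1/145060) = 2139/3229 - 19/36265 = 77509484/117099685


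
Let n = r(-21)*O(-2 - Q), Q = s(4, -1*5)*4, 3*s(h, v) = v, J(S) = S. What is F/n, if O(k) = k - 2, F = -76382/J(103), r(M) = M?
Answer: 38191/2884 ≈ 13.242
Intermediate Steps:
s(h, v) = v/3
Q = -20/3 (Q = ((-1*5)/3)*4 = ((⅓)*(-5))*4 = -5/3*4 = -20/3 ≈ -6.6667)
F = -76382/103 ≈ -741.57
O(k) = -2 + k
n = -56 (n = -21*(-2 + (-2 - 1*(-20/3))) = -21*(-2 + (-2 + 20/3)) = -21*(-2 + 14/3) = -21*8/3 = -56)
F/n = -76382/103/(-56) = -76382/103*(-1/56) = 38191/2884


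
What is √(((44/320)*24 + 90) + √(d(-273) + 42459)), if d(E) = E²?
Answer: √(9330 + 200*√29247)/10 ≈ 20.865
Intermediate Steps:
√(((44/320)*24 + 90) + √(d(-273) + 42459)) = √(((44/320)*24 + 90) + √((-273)² + 42459)) = √(((44*(1/320))*24 + 90) + √(74529 + 42459)) = √(((11/80)*24 + 90) + √116988) = √((33/10 + 90) + 2*√29247) = √(933/10 + 2*√29247)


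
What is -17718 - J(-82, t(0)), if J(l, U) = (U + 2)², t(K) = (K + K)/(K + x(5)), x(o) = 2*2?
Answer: -17722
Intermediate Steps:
x(o) = 4
t(K) = 2*K/(4 + K) (t(K) = (K + K)/(K + 4) = (2*K)/(4 + K) = 2*K/(4 + K))
J(l, U) = (2 + U)²
-17718 - J(-82, t(0)) = -17718 - (2 + 2*0/(4 + 0))² = -17718 - (2 + 2*0/4)² = -17718 - (2 + 2*0*(¼))² = -17718 - (2 + 0)² = -17718 - 1*2² = -17718 - 1*4 = -17718 - 4 = -17722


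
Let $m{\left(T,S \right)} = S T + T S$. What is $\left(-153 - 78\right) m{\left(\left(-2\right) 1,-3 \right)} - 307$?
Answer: $-3079$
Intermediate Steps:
$m{\left(T,S \right)} = 2 S T$ ($m{\left(T,S \right)} = S T + S T = 2 S T$)
$\left(-153 - 78\right) m{\left(\left(-2\right) 1,-3 \right)} - 307 = \left(-153 - 78\right) 2 \left(-3\right) \left(\left(-2\right) 1\right) - 307 = - 231 \cdot 2 \left(-3\right) \left(-2\right) - 307 = \left(-231\right) 12 - 307 = -2772 - 307 = -3079$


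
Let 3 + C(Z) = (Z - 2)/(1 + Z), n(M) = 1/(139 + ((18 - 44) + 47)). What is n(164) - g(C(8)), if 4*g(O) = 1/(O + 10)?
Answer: -97/3680 ≈ -0.026359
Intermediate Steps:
n(M) = 1/160 (n(M) = 1/(139 + (-26 + 47)) = 1/(139 + 21) = 1/160)
C(Z) = -3 + (-2 + Z)/(1 + Z) (C(Z) = -3 + (Z - 2)/(1 + Z) = -3 + (-2 + Z)/(1 + Z))
g(O) = 1/(4*(10 + O)) (g(O) = 1/(4*(O + 10)) = 1/(4*(10 + O)))
n(164) - g(C(8)) = 1/160 - 1/(4*(10 + (-5 - 2*8)/(1 + 8))) = 1/160 - 1/(4*(10 + (-5 - 16)/9)) = 1/160 - 1/(4*(10 + (1/9)*(-21))) = 1/160 - 1/(4*(10 - 7/3)) = 1/160 - 1/(4*23/3) = 1/160 - 3/(4*23) = 1/160 - 1*3/92 = 1/160 - 3/92 = -97/3680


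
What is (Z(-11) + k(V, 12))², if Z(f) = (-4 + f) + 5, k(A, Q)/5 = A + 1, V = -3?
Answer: 400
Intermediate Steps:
k(A, Q) = 5 + 5*A (k(A, Q) = 5*(A + 1) = 5*(1 + A) = 5 + 5*A)
Z(f) = 1 + f
(Z(-11) + k(V, 12))² = ((1 - 11) + (5 + 5*(-3)))² = (-10 + (5 - 15))² = (-10 - 10)² = (-20)² = 400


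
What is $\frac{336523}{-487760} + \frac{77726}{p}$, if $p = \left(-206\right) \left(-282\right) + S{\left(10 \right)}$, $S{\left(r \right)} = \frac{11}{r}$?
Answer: $\frac{14124591899}{21796531120} \approx 0.64802$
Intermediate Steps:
$p = \frac{580931}{10}$ ($p = \left(-206\right) \left(-282\right) + \frac{11}{10} = 58092 + 11 \cdot \frac{1}{10} = 58092 + \frac{11}{10} = \frac{580931}{10} \approx 58093.0$)
$\frac{336523}{-487760} + \frac{77726}{p} = \frac{336523}{-487760} + \frac{77726}{\frac{580931}{10}} = 336523 \left(- \frac{1}{487760}\right) + 77726 \cdot \frac{10}{580931} = - \frac{336523}{487760} + \frac{777260}{580931} = \frac{14124591899}{21796531120}$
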